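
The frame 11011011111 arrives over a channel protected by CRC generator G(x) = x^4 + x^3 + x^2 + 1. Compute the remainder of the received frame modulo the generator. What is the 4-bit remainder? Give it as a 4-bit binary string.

0001

Modulo-2 division of 11011011111 by 11101:
  pos 0: 11011 XOR 11101 = 00110
  pos 2: 11001 XOR 11101 = 00100
  pos 4: 10011 XOR 11101 = 01110
  pos 5: 11101 XOR 11101 = 00000
Remainder = 0001 (nonzero — an error is detected).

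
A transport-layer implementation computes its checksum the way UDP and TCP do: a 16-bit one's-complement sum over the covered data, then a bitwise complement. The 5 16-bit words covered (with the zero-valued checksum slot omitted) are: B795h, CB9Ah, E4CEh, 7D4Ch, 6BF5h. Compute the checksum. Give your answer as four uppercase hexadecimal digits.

AEBE

One's-complement addition (fold any carry out of bit 15 back into bit 0):
  0xB795 + 0xCB9A = 0x1832F → wrap carry → 0x8330
  0x8330 + 0xE4CE = 0x167FE → wrap carry → 0x67FF
  0x67FF + 0x7D4C = 0x0E54B
  0xE54B + 0x6BF5 = 0x15140 → wrap carry → 0x5141
One's-complement sum = 0x5141.
Checksum = ~0x5141 & 0xFFFF = 0xAEBE.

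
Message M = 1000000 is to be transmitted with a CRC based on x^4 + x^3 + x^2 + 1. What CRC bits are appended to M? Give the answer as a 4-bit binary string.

1000

Append 4 zeros: 10000000000. Divide by 11101 (XOR where the leading bit is 1):
  pos 0: 10000 XOR 11101 = 01101
  pos 1: 11010 XOR 11101 = 00111
  pos 3: 11100 XOR 11101 = 00001
Remainder (last 4 bits) = 1000. This is the CRC / FCS.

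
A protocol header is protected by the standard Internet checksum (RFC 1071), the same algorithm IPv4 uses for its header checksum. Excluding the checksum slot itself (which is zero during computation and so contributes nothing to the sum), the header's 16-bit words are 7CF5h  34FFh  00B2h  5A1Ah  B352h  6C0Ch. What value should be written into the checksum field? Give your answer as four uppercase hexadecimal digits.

One's-complement addition (fold any carry out of bit 15 back into bit 0):
  0x7CF5 + 0x34FF = 0x0B1F4
  0xB1F4 + 0x00B2 = 0x0B2A6
  0xB2A6 + 0x5A1A = 0x10CC0 → wrap carry → 0x0CC1
  0x0CC1 + 0xB352 = 0x0C013
  0xC013 + 0x6C0C = 0x12C1F → wrap carry → 0x2C20
One's-complement sum = 0x2C20.
Checksum = ~0x2C20 & 0xFFFF = 0xD3DF.

D3DF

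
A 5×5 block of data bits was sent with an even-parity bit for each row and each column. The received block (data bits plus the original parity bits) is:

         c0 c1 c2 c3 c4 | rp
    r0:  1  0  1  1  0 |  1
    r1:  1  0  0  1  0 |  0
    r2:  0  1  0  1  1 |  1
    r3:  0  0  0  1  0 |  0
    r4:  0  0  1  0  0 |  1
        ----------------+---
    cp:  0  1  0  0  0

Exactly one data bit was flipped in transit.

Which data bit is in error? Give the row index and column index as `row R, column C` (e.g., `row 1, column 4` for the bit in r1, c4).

Recompute each row's even parity and compare to rp:
  r0: data parity 1, sent rp 1 → ok
  r1: data parity 0, sent rp 0 → ok
  r2: data parity 1, sent rp 1 → ok
  r3: data parity 1, sent rp 0 → mismatch
  r4: data parity 1, sent rp 1 → ok
Recompute each column's even parity and compare to cp:
  c0: data parity 0, sent cp 0 → ok
  c1: data parity 1, sent cp 1 → ok
  c2: data parity 0, sent cp 0 → ok
  c3: data parity 0, sent cp 0 → ok
  c4: data parity 1, sent cp 0 → mismatch
Exactly one row (r3) and one column (c4) fail → the flipped bit is at their intersection.

row 3, column 4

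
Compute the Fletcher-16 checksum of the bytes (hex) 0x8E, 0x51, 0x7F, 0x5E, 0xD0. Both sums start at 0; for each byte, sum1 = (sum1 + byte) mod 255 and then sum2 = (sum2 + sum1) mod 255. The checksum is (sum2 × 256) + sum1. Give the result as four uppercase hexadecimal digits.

1A8E

Running sums (mod 255):
  after byte 0 (0x8E): sum1=142, sum2=142
  after byte 1 (0x51): sum1=223, sum2=110
  after byte 2 (0x7F): sum1=95, sum2=205
  after byte 3 (0x5E): sum1=189, sum2=139
  after byte 4 (0xD0): sum1=142, sum2=26
Checksum = sum2·256 + sum1 = 26·256 + 142 = 6798 = 0x1A8E.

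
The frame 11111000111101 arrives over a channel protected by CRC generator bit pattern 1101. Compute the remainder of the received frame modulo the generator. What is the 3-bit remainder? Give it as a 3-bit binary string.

Modulo-2 division of 11111000111101 by 1101:
  pos 0: 1111 XOR 1101 = 0010
  pos 2: 1010 XOR 1101 = 0111
  pos 3: 1110 XOR 1101 = 0011
  pos 5: 1101 XOR 1101 = 0000
  pos 9: 1110 XOR 1101 = 0011
Remainder = 111 (nonzero — an error is detected).

111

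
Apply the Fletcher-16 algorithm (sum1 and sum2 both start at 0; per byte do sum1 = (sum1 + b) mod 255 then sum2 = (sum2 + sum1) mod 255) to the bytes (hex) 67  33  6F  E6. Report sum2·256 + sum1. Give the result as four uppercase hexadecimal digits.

Running sums (mod 255):
  after byte 0 (67): sum1=103, sum2=103
  after byte 1 (33): sum1=154, sum2=2
  after byte 2 (6F): sum1=10, sum2=12
  after byte 3 (E6): sum1=240, sum2=252
Checksum = sum2·256 + sum1 = 252·256 + 240 = 64752 = 0xFCF0.

FCF0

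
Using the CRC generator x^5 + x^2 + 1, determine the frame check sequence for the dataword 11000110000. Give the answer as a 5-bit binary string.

01001

Append 5 zeros: 1100011000000000. Divide by 100101 (XOR where the leading bit is 1):
  pos 0: 110001 XOR 100101 = 010100
  pos 1: 101001 XOR 100101 = 001100
  pos 3: 110000 XOR 100101 = 010101
  pos 4: 101010 XOR 100101 = 001111
  pos 6: 111100 XOR 100101 = 011001
  pos 7: 110010 XOR 100101 = 010111
  pos 8: 101110 XOR 100101 = 001011
  pos 10: 101100 XOR 100101 = 001001
Remainder (last 5 bits) = 01001. This is the CRC / FCS.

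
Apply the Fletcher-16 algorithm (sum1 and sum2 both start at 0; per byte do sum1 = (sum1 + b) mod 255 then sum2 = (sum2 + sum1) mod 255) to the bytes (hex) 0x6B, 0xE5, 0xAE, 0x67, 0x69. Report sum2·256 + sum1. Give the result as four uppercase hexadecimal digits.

F4D0

Running sums (mod 255):
  after byte 0 (0x6B): sum1=107, sum2=107
  after byte 1 (0xE5): sum1=81, sum2=188
  after byte 2 (0xAE): sum1=0, sum2=188
  after byte 3 (0x67): sum1=103, sum2=36
  after byte 4 (0x69): sum1=208, sum2=244
Checksum = sum2·256 + sum1 = 244·256 + 208 = 62672 = 0xF4D0.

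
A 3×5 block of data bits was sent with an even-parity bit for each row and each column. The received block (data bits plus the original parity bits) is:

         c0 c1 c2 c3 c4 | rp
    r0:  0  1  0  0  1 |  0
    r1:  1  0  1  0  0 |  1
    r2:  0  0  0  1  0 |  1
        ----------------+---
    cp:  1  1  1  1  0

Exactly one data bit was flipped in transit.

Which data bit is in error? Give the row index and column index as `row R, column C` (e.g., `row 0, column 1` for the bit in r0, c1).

Recompute each row's even parity and compare to rp:
  r0: data parity 0, sent rp 0 → ok
  r1: data parity 0, sent rp 1 → mismatch
  r2: data parity 1, sent rp 1 → ok
Recompute each column's even parity and compare to cp:
  c0: data parity 1, sent cp 1 → ok
  c1: data parity 1, sent cp 1 → ok
  c2: data parity 1, sent cp 1 → ok
  c3: data parity 1, sent cp 1 → ok
  c4: data parity 1, sent cp 0 → mismatch
Exactly one row (r1) and one column (c4) fail → the flipped bit is at their intersection.

row 1, column 4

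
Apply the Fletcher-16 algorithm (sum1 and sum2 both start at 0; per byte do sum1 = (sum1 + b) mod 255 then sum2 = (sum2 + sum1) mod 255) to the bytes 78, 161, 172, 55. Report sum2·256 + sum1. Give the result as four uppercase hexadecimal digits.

AED3

Running sums (mod 255):
  after byte 0 (78): sum1=78, sum2=78
  after byte 1 (161): sum1=239, sum2=62
  after byte 2 (172): sum1=156, sum2=218
  after byte 3 (55): sum1=211, sum2=174
Checksum = sum2·256 + sum1 = 174·256 + 211 = 44755 = 0xAED3.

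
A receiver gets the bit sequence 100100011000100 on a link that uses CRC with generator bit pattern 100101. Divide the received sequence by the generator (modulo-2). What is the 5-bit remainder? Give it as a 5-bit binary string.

00000

Modulo-2 division of 100100011000100 by 100101:
  pos 0: 100100 XOR 100101 = 000001
  pos 5: 101100 XOR 100101 = 001001
  pos 7: 100101 XOR 100101 = 000000
Remainder = 00000 (zero — the frame passes the CRC check).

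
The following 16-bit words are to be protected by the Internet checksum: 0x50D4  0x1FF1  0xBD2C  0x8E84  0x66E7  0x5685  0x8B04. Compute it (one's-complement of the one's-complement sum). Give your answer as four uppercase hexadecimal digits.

FB17

One's-complement addition (fold any carry out of bit 15 back into bit 0):
  0x50D4 + 0x1FF1 = 0x070C5
  0x70C5 + 0xBD2C = 0x12DF1 → wrap carry → 0x2DF2
  0x2DF2 + 0x8E84 = 0x0BC76
  0xBC76 + 0x66E7 = 0x1235D → wrap carry → 0x235E
  0x235E + 0x5685 = 0x079E3
  0x79E3 + 0x8B04 = 0x104E7 → wrap carry → 0x04E8
One's-complement sum = 0x04E8.
Checksum = ~0x04E8 & 0xFFFF = 0xFB17.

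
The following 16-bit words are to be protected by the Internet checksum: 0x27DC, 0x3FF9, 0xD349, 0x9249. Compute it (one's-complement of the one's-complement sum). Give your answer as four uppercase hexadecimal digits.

One's-complement addition (fold any carry out of bit 15 back into bit 0):
  0x27DC + 0x3FF9 = 0x067D5
  0x67D5 + 0xD349 = 0x13B1E → wrap carry → 0x3B1F
  0x3B1F + 0x9249 = 0x0CD68
One's-complement sum = 0xCD68.
Checksum = ~0xCD68 & 0xFFFF = 0x3297.

3297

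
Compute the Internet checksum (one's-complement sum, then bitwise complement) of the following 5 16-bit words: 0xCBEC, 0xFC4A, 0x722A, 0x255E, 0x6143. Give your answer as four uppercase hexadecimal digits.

One's-complement addition (fold any carry out of bit 15 back into bit 0):
  0xCBEC + 0xFC4A = 0x1C836 → wrap carry → 0xC837
  0xC837 + 0x722A = 0x13A61 → wrap carry → 0x3A62
  0x3A62 + 0x255E = 0x05FC0
  0x5FC0 + 0x6143 = 0x0C103
One's-complement sum = 0xC103.
Checksum = ~0xC103 & 0xFFFF = 0x3EFC.

3EFC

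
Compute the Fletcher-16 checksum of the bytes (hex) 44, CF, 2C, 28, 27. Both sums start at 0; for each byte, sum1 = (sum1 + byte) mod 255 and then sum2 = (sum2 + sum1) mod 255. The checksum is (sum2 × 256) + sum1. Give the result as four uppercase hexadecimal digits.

908F

Running sums (mod 255):
  after byte 0 (44): sum1=68, sum2=68
  after byte 1 (CF): sum1=20, sum2=88
  after byte 2 (2C): sum1=64, sum2=152
  after byte 3 (28): sum1=104, sum2=1
  after byte 4 (27): sum1=143, sum2=144
Checksum = sum2·256 + sum1 = 144·256 + 143 = 37007 = 0x908F.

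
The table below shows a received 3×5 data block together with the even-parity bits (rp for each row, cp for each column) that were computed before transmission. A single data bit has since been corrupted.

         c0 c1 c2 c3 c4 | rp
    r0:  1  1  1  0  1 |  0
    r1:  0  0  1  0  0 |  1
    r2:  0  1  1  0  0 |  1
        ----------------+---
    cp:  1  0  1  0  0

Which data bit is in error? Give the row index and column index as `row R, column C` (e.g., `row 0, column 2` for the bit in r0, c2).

Recompute each row's even parity and compare to rp:
  r0: data parity 0, sent rp 0 → ok
  r1: data parity 1, sent rp 1 → ok
  r2: data parity 0, sent rp 1 → mismatch
Recompute each column's even parity and compare to cp:
  c0: data parity 1, sent cp 1 → ok
  c1: data parity 0, sent cp 0 → ok
  c2: data parity 1, sent cp 1 → ok
  c3: data parity 0, sent cp 0 → ok
  c4: data parity 1, sent cp 0 → mismatch
Exactly one row (r2) and one column (c4) fail → the flipped bit is at their intersection.

row 2, column 4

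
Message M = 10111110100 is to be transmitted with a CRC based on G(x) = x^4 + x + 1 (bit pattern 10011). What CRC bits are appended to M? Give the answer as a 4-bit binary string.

1100

Append 4 zeros: 101111101000000. Divide by 10011 (XOR where the leading bit is 1):
  pos 0: 10111 XOR 10011 = 00100
  pos 2: 10011 XOR 10011 = 00000
  pos 8: 10000 XOR 10011 = 00011
Remainder (last 4 bits) = 1100. This is the CRC / FCS.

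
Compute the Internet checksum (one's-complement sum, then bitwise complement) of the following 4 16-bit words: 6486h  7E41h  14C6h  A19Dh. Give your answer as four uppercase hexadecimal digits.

One's-complement addition (fold any carry out of bit 15 back into bit 0):
  0x6486 + 0x7E41 = 0x0E2C7
  0xE2C7 + 0x14C6 = 0x0F78D
  0xF78D + 0xA19D = 0x1992A → wrap carry → 0x992B
One's-complement sum = 0x992B.
Checksum = ~0x992B & 0xFFFF = 0x66D4.

66D4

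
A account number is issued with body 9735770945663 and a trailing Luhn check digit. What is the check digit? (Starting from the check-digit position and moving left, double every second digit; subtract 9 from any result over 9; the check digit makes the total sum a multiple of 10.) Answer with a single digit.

4

Partial digits right→left: 3 6 6 5 4 9 0 7 7 5 3 7 9
Double every second digit counting from the check-digit position (so the 1st, 3rd, 5th, ... of the partial from the right).
  doubled (with −9 where >9): 6 3 8 0 5 6 9 → sum 37
  kept as-is: 6 5 9 7 5 7 → sum 39
Total = 37 + 39 = 76.
Check digit = (10 − (76 mod 10)) mod 10 = 4.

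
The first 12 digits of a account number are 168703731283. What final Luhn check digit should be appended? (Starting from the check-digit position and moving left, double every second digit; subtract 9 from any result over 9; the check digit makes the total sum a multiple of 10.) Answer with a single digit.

Partial digits right→left: 3 8 2 1 3 7 3 0 7 8 6 1
Double every second digit counting from the check-digit position (so the 1st, 3rd, 5th, ... of the partial from the right).
  doubled (with −9 where >9): 6 4 6 6 5 3 → sum 30
  kept as-is: 8 1 7 0 8 1 → sum 25
Total = 30 + 25 = 55.
Check digit = (10 − (55 mod 10)) mod 10 = 5.

5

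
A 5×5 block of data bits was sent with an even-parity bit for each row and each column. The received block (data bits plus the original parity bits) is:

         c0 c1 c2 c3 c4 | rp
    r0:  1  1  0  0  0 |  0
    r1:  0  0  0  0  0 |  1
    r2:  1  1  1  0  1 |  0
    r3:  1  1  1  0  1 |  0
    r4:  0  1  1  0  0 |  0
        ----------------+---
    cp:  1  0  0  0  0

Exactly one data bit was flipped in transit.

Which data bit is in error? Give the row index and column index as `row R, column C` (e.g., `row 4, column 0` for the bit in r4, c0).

row 1, column 2

Recompute each row's even parity and compare to rp:
  r0: data parity 0, sent rp 0 → ok
  r1: data parity 0, sent rp 1 → mismatch
  r2: data parity 0, sent rp 0 → ok
  r3: data parity 0, sent rp 0 → ok
  r4: data parity 0, sent rp 0 → ok
Recompute each column's even parity and compare to cp:
  c0: data parity 1, sent cp 1 → ok
  c1: data parity 0, sent cp 0 → ok
  c2: data parity 1, sent cp 0 → mismatch
  c3: data parity 0, sent cp 0 → ok
  c4: data parity 0, sent cp 0 → ok
Exactly one row (r1) and one column (c2) fail → the flipped bit is at their intersection.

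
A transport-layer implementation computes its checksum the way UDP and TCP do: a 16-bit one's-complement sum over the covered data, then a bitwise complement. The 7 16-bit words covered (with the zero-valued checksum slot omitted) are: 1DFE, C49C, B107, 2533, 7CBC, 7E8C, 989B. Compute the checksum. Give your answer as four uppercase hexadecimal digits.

One's-complement addition (fold any carry out of bit 15 back into bit 0):
  0x1DFE + 0xC49C = 0x0E29A
  0xE29A + 0xB107 = 0x193A1 → wrap carry → 0x93A2
  0x93A2 + 0x2533 = 0x0B8D5
  0xB8D5 + 0x7CBC = 0x13591 → wrap carry → 0x3592
  0x3592 + 0x7E8C = 0x0B41E
  0xB41E + 0x989B = 0x14CB9 → wrap carry → 0x4CBA
One's-complement sum = 0x4CBA.
Checksum = ~0x4CBA & 0xFFFF = 0xB345.

B345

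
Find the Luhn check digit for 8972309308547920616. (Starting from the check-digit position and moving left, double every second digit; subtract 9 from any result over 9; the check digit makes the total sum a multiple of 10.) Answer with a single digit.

Partial digits right→left: 6 1 6 0 2 9 7 4 5 8 0 3 9 0 3 2 7 9 8
Double every second digit counting from the check-digit position (so the 1st, 3rd, 5th, ... of the partial from the right).
  doubled (with −9 where >9): 3 3 4 5 1 0 9 6 5 7 → sum 43
  kept as-is: 1 0 9 4 8 3 0 2 9 → sum 36
Total = 43 + 36 = 79.
Check digit = (10 − (79 mod 10)) mod 10 = 1.

1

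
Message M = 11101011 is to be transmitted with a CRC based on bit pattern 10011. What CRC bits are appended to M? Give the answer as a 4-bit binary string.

Append 4 zeros: 111010110000. Divide by 10011 (XOR where the leading bit is 1):
  pos 0: 11101 XOR 10011 = 01110
  pos 1: 11100 XOR 10011 = 01111
  pos 2: 11111 XOR 10011 = 01100
  pos 3: 11001 XOR 10011 = 01010
  pos 4: 10100 XOR 10011 = 00111
  pos 6: 11100 XOR 10011 = 01111
  pos 7: 11110 XOR 10011 = 01101
Remainder (last 4 bits) = 1101. This is the CRC / FCS.

1101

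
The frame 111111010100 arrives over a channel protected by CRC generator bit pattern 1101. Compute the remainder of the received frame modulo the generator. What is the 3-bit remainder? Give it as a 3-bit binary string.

Modulo-2 division of 111111010100 by 1101:
  pos 0: 1111 XOR 1101 = 0010
  pos 2: 1011 XOR 1101 = 0110
  pos 3: 1100 XOR 1101 = 0001
  pos 6: 1101 XOR 1101 = 0000
Remainder = 000 (zero — the frame passes the CRC check).

000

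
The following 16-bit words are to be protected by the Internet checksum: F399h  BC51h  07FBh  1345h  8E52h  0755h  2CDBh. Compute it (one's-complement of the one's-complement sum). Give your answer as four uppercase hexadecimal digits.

One's-complement addition (fold any carry out of bit 15 back into bit 0):
  0xF399 + 0xBC51 = 0x1AFEA → wrap carry → 0xAFEB
  0xAFEB + 0x07FB = 0x0B7E6
  0xB7E6 + 0x1345 = 0x0CB2B
  0xCB2B + 0x8E52 = 0x1597D → wrap carry → 0x597E
  0x597E + 0x0755 = 0x060D3
  0x60D3 + 0x2CDB = 0x08DAE
One's-complement sum = 0x8DAE.
Checksum = ~0x8DAE & 0xFFFF = 0x7251.

7251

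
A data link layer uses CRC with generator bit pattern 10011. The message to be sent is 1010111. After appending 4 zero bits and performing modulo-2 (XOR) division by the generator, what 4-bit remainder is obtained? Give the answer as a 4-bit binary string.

Append 4 zeros: 10101110000. Divide by 10011 (XOR where the leading bit is 1):
  pos 0: 10101 XOR 10011 = 00110
  pos 2: 11011 XOR 10011 = 01000
  pos 3: 10000 XOR 10011 = 00011
  pos 6: 11000 XOR 10011 = 01011
Remainder (last 4 bits) = 1011. This is the CRC / FCS.

1011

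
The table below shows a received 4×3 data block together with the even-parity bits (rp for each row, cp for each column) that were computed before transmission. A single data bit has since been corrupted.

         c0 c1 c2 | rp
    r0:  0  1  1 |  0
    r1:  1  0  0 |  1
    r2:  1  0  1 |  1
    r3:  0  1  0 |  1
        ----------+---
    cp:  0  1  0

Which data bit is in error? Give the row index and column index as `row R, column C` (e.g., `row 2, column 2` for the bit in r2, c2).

row 2, column 1

Recompute each row's even parity and compare to rp:
  r0: data parity 0, sent rp 0 → ok
  r1: data parity 1, sent rp 1 → ok
  r2: data parity 0, sent rp 1 → mismatch
  r3: data parity 1, sent rp 1 → ok
Recompute each column's even parity and compare to cp:
  c0: data parity 0, sent cp 0 → ok
  c1: data parity 0, sent cp 1 → mismatch
  c2: data parity 0, sent cp 0 → ok
Exactly one row (r2) and one column (c1) fail → the flipped bit is at their intersection.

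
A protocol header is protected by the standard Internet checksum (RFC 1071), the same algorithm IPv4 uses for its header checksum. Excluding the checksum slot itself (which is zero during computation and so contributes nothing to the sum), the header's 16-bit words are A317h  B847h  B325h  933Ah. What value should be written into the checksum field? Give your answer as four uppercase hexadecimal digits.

One's-complement addition (fold any carry out of bit 15 back into bit 0):
  0xA317 + 0xB847 = 0x15B5E → wrap carry → 0x5B5F
  0x5B5F + 0xB325 = 0x10E84 → wrap carry → 0x0E85
  0x0E85 + 0x933A = 0x0A1BF
One's-complement sum = 0xA1BF.
Checksum = ~0xA1BF & 0xFFFF = 0x5E40.

5E40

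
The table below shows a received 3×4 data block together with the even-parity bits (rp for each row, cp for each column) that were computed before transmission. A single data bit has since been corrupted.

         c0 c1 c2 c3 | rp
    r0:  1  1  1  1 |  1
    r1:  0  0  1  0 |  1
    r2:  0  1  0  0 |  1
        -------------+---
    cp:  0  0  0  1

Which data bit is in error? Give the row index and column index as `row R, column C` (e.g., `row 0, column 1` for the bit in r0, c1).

Recompute each row's even parity and compare to rp:
  r0: data parity 0, sent rp 1 → mismatch
  r1: data parity 1, sent rp 1 → ok
  r2: data parity 1, sent rp 1 → ok
Recompute each column's even parity and compare to cp:
  c0: data parity 1, sent cp 0 → mismatch
  c1: data parity 0, sent cp 0 → ok
  c2: data parity 0, sent cp 0 → ok
  c3: data parity 1, sent cp 1 → ok
Exactly one row (r0) and one column (c0) fail → the flipped bit is at their intersection.

row 0, column 0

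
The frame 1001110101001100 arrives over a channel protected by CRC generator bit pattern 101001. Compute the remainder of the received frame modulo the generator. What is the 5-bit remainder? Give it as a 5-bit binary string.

00000

Modulo-2 division of 1001110101001100 by 101001:
  pos 0: 100111 XOR 101001 = 001110
  pos 2: 111001 XOR 101001 = 010000
  pos 3: 100000 XOR 101001 = 001001
  pos 5: 100110 XOR 101001 = 001111
  pos 7: 111101 XOR 101001 = 010100
  pos 8: 101001 XOR 101001 = 000000
Remainder = 00000 (zero — the frame passes the CRC check).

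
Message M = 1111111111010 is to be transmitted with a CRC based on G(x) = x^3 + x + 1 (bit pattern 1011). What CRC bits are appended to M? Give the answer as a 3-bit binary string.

000

Append 3 zeros: 1111111111010000. Divide by 1011 (XOR where the leading bit is 1):
  pos 0: 1111 XOR 1011 = 0100
  pos 1: 1001 XOR 1011 = 0010
  pos 3: 1011 XOR 1011 = 0000
  pos 7: 1110 XOR 1011 = 0101
  pos 8: 1011 XOR 1011 = 0000
Remainder (last 3 bits) = 000. This is the CRC / FCS.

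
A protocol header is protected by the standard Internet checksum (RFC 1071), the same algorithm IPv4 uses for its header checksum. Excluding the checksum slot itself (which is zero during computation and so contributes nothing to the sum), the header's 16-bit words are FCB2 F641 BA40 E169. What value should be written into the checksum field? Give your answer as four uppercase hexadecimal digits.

One's-complement addition (fold any carry out of bit 15 back into bit 0):
  0xFCB2 + 0xF641 = 0x1F2F3 → wrap carry → 0xF2F4
  0xF2F4 + 0xBA40 = 0x1AD34 → wrap carry → 0xAD35
  0xAD35 + 0xE169 = 0x18E9E → wrap carry → 0x8E9F
One's-complement sum = 0x8E9F.
Checksum = ~0x8E9F & 0xFFFF = 0x7160.

7160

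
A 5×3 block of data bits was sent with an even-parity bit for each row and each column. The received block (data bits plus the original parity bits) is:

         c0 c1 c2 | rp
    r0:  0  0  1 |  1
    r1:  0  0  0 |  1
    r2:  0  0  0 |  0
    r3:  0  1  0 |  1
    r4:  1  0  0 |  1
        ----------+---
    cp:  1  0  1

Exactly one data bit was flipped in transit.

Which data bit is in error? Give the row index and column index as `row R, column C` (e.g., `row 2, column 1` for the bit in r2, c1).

row 1, column 1

Recompute each row's even parity and compare to rp:
  r0: data parity 1, sent rp 1 → ok
  r1: data parity 0, sent rp 1 → mismatch
  r2: data parity 0, sent rp 0 → ok
  r3: data parity 1, sent rp 1 → ok
  r4: data parity 1, sent rp 1 → ok
Recompute each column's even parity and compare to cp:
  c0: data parity 1, sent cp 1 → ok
  c1: data parity 1, sent cp 0 → mismatch
  c2: data parity 1, sent cp 1 → ok
Exactly one row (r1) and one column (c1) fail → the flipped bit is at their intersection.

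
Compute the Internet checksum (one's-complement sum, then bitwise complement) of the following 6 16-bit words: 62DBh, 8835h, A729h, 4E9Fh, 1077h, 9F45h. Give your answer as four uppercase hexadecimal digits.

6F69

One's-complement addition (fold any carry out of bit 15 back into bit 0):
  0x62DB + 0x8835 = 0x0EB10
  0xEB10 + 0xA729 = 0x19239 → wrap carry → 0x923A
  0x923A + 0x4E9F = 0x0E0D9
  0xE0D9 + 0x1077 = 0x0F150
  0xF150 + 0x9F45 = 0x19095 → wrap carry → 0x9096
One's-complement sum = 0x9096.
Checksum = ~0x9096 & 0xFFFF = 0x6F69.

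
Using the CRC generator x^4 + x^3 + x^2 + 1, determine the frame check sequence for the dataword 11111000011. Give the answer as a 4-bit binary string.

Append 4 zeros: 111110000110000. Divide by 11101 (XOR where the leading bit is 1):
  pos 0: 11111 XOR 11101 = 00010
  pos 3: 10000 XOR 11101 = 01101
  pos 4: 11010 XOR 11101 = 00111
  pos 6: 11111 XOR 11101 = 00010
  pos 9: 10000 XOR 11101 = 01101
  pos 10: 11010 XOR 11101 = 00111
Remainder (last 4 bits) = 0111. This is the CRC / FCS.

0111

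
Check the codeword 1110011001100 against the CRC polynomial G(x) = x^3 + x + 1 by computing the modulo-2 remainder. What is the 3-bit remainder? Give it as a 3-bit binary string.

001

Modulo-2 division of 1110011001100 by 1011:
  pos 0: 1110 XOR 1011 = 0101
  pos 1: 1010 XOR 1011 = 0001
  pos 4: 1110 XOR 1011 = 0101
  pos 5: 1010 XOR 1011 = 0001
  pos 8: 1110 XOR 1011 = 0101
  pos 9: 1010 XOR 1011 = 0001
Remainder = 001 (nonzero — an error is detected).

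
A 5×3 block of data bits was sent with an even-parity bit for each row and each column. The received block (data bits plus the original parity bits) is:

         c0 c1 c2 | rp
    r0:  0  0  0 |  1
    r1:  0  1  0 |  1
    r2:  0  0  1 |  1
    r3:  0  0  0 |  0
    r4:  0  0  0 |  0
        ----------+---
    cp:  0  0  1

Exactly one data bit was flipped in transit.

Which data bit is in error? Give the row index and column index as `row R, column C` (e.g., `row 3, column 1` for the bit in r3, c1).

row 0, column 1

Recompute each row's even parity and compare to rp:
  r0: data parity 0, sent rp 1 → mismatch
  r1: data parity 1, sent rp 1 → ok
  r2: data parity 1, sent rp 1 → ok
  r3: data parity 0, sent rp 0 → ok
  r4: data parity 0, sent rp 0 → ok
Recompute each column's even parity and compare to cp:
  c0: data parity 0, sent cp 0 → ok
  c1: data parity 1, sent cp 0 → mismatch
  c2: data parity 1, sent cp 1 → ok
Exactly one row (r0) and one column (c1) fail → the flipped bit is at their intersection.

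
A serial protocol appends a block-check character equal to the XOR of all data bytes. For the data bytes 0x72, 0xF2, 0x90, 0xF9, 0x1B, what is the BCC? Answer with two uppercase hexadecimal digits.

F2

XOR the bytes together:
  start with 0x72
  0x72 ⊕ 0xF2 = 0x80
  0x80 ⊕ 0x90 = 0x10
  0x10 ⊕ 0xF9 = 0xE9
  0xE9 ⊕ 0x1B = 0xF2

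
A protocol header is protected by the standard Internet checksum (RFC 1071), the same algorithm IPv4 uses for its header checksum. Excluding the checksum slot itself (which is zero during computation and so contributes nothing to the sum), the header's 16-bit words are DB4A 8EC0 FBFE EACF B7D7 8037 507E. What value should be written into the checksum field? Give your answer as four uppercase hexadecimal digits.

2698

One's-complement addition (fold any carry out of bit 15 back into bit 0):
  0xDB4A + 0x8EC0 = 0x16A0A → wrap carry → 0x6A0B
  0x6A0B + 0xFBFE = 0x16609 → wrap carry → 0x660A
  0x660A + 0xEACF = 0x150D9 → wrap carry → 0x50DA
  0x50DA + 0xB7D7 = 0x108B1 → wrap carry → 0x08B2
  0x08B2 + 0x8037 = 0x088E9
  0x88E9 + 0x507E = 0x0D967
One's-complement sum = 0xD967.
Checksum = ~0xD967 & 0xFFFF = 0x2698.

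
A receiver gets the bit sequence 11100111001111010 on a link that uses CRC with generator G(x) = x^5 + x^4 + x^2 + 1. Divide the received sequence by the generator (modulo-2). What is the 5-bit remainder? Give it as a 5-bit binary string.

11001

Modulo-2 division of 11100111001111010 by 110101:
  pos 0: 111001 XOR 110101 = 001100
  pos 2: 110011 XOR 110101 = 000110
  pos 5: 110001 XOR 110101 = 000100
  pos 8: 100111 XOR 110101 = 010010
  pos 9: 100100 XOR 110101 = 010001
  pos 10: 100011 XOR 110101 = 010110
  pos 11: 101100 XOR 110101 = 011001
Remainder = 11001 (nonzero — an error is detected).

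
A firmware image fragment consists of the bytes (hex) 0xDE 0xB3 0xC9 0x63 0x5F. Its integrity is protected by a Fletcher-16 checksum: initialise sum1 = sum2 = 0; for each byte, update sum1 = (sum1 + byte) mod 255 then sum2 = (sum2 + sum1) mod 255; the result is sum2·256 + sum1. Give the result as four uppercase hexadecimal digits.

AC1F

Running sums (mod 255):
  after byte 0 (0xDE): sum1=222, sum2=222
  after byte 1 (0xB3): sum1=146, sum2=113
  after byte 2 (0xC9): sum1=92, sum2=205
  after byte 3 (0x63): sum1=191, sum2=141
  after byte 4 (0x5F): sum1=31, sum2=172
Checksum = sum2·256 + sum1 = 172·256 + 31 = 44063 = 0xAC1F.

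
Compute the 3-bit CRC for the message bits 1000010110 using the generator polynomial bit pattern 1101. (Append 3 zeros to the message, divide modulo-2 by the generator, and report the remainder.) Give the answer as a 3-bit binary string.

Append 3 zeros: 1000010110000. Divide by 1101 (XOR where the leading bit is 1):
  pos 0: 1000 XOR 1101 = 0101
  pos 1: 1010 XOR 1101 = 0111
  pos 2: 1111 XOR 1101 = 0010
  pos 4: 1001 XOR 1101 = 0100
  pos 5: 1001 XOR 1101 = 0100
  pos 6: 1000 XOR 1101 = 0101
  pos 7: 1010 XOR 1101 = 0111
  pos 8: 1110 XOR 1101 = 0011
Remainder (last 3 bits) = 110. This is the CRC / FCS.

110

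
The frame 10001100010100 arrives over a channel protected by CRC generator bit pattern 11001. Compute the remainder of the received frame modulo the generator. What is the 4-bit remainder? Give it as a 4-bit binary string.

0000

Modulo-2 division of 10001100010100 by 11001:
  pos 0: 10001 XOR 11001 = 01000
  pos 1: 10001 XOR 11001 = 01000
  pos 2: 10000 XOR 11001 = 01001
  pos 3: 10010 XOR 11001 = 01011
  pos 4: 10110 XOR 11001 = 01111
  pos 5: 11111 XOR 11001 = 00110
  pos 7: 11001 XOR 11001 = 00000
Remainder = 0000 (zero — the frame passes the CRC check).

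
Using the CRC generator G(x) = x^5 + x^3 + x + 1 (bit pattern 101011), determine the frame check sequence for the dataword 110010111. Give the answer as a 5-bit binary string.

Append 5 zeros: 11001011100000. Divide by 101011 (XOR where the leading bit is 1):
  pos 0: 110010 XOR 101011 = 011001
  pos 1: 110011 XOR 101011 = 011000
  pos 2: 110001 XOR 101011 = 011010
  pos 3: 110101 XOR 101011 = 011110
  pos 4: 111100 XOR 101011 = 010111
  pos 5: 101110 XOR 101011 = 000101
  pos 8: 101000 XOR 101011 = 000011
Remainder (last 5 bits) = 00011. This is the CRC / FCS.

00011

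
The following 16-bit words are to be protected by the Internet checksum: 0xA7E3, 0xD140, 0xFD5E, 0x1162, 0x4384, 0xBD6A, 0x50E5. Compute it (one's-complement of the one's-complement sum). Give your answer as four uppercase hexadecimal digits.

2646

One's-complement addition (fold any carry out of bit 15 back into bit 0):
  0xA7E3 + 0xD140 = 0x17923 → wrap carry → 0x7924
  0x7924 + 0xFD5E = 0x17682 → wrap carry → 0x7683
  0x7683 + 0x1162 = 0x087E5
  0x87E5 + 0x4384 = 0x0CB69
  0xCB69 + 0xBD6A = 0x188D3 → wrap carry → 0x88D4
  0x88D4 + 0x50E5 = 0x0D9B9
One's-complement sum = 0xD9B9.
Checksum = ~0xD9B9 & 0xFFFF = 0x2646.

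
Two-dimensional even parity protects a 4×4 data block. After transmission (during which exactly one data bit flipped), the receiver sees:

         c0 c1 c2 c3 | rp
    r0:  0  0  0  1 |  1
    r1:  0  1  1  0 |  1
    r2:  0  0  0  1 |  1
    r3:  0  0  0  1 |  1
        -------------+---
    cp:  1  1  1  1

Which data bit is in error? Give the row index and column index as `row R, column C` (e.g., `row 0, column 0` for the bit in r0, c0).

row 1, column 0

Recompute each row's even parity and compare to rp:
  r0: data parity 1, sent rp 1 → ok
  r1: data parity 0, sent rp 1 → mismatch
  r2: data parity 1, sent rp 1 → ok
  r3: data parity 1, sent rp 1 → ok
Recompute each column's even parity and compare to cp:
  c0: data parity 0, sent cp 1 → mismatch
  c1: data parity 1, sent cp 1 → ok
  c2: data parity 1, sent cp 1 → ok
  c3: data parity 1, sent cp 1 → ok
Exactly one row (r1) and one column (c0) fail → the flipped bit is at their intersection.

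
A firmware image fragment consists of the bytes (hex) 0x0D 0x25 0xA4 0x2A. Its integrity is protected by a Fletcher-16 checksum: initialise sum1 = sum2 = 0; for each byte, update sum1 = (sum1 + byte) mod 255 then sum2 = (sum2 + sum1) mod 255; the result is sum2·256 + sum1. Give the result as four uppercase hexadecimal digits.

1701

Running sums (mod 255):
  after byte 0 (0x0D): sum1=13, sum2=13
  after byte 1 (0x25): sum1=50, sum2=63
  after byte 2 (0xA4): sum1=214, sum2=22
  after byte 3 (0x2A): sum1=1, sum2=23
Checksum = sum2·256 + sum1 = 23·256 + 1 = 5889 = 0x1701.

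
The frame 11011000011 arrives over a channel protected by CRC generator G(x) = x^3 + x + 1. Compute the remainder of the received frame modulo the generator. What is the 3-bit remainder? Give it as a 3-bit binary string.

000

Modulo-2 division of 11011000011 by 1011:
  pos 0: 1101 XOR 1011 = 0110
  pos 1: 1101 XOR 1011 = 0110
  pos 2: 1100 XOR 1011 = 0111
  pos 3: 1110 XOR 1011 = 0101
  pos 4: 1010 XOR 1011 = 0001
  pos 7: 1011 XOR 1011 = 0000
Remainder = 000 (zero — the frame passes the CRC check).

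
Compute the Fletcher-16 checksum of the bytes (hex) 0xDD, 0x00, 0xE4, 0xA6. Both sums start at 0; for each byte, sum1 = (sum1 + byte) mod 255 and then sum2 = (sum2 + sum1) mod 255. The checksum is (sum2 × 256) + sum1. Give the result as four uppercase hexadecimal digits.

Running sums (mod 255):
  after byte 0 (0xDD): sum1=221, sum2=221
  after byte 1 (0x00): sum1=221, sum2=187
  after byte 2 (0xE4): sum1=194, sum2=126
  after byte 3 (0xA6): sum1=105, sum2=231
Checksum = sum2·256 + sum1 = 231·256 + 105 = 59241 = 0xE769.

E769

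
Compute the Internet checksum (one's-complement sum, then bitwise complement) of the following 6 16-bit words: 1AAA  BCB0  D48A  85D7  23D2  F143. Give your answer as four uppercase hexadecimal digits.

B92C

One's-complement addition (fold any carry out of bit 15 back into bit 0):
  0x1AAA + 0xBCB0 = 0x0D75A
  0xD75A + 0xD48A = 0x1ABE4 → wrap carry → 0xABE5
  0xABE5 + 0x85D7 = 0x131BC → wrap carry → 0x31BD
  0x31BD + 0x23D2 = 0x0558F
  0x558F + 0xF143 = 0x146D2 → wrap carry → 0x46D3
One's-complement sum = 0x46D3.
Checksum = ~0x46D3 & 0xFFFF = 0xB92C.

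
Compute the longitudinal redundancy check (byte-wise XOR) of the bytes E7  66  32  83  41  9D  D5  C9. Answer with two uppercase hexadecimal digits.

XOR the bytes together:
  start with 0xE7
  0xE7 ⊕ 0x66 = 0x81
  0x81 ⊕ 0x32 = 0xB3
  0xB3 ⊕ 0x83 = 0x30
  0x30 ⊕ 0x41 = 0x71
  0x71 ⊕ 0x9D = 0xEC
  0xEC ⊕ 0xD5 = 0x39
  0x39 ⊕ 0xC9 = 0xF0

F0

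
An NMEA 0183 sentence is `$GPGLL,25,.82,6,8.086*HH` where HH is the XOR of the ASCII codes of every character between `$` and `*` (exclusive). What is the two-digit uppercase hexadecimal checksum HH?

XOR the ASCII codes of the payload characters:
  'G' = 0x47 → acc = 0x47
  'P' = 0x50 → acc = 0x17
  'G' = 0x47 → acc = 0x50
  'L' = 0x4C → acc = 0x1C
  'L' = 0x4C → acc = 0x50
  ',' = 0x2C → acc = 0x7C
  '2' = 0x32 → acc = 0x4E
  '5' = 0x35 → acc = 0x7B
  ',' = 0x2C → acc = 0x57
  '.' = 0x2E → acc = 0x79
  '8' = 0x38 → acc = 0x41
  '2' = 0x32 → acc = 0x73
  ',' = 0x2C → acc = 0x5F
  '6' = 0x36 → acc = 0x69
  ',' = 0x2C → acc = 0x45
  '8' = 0x38 → acc = 0x7D
  '.' = 0x2E → acc = 0x53
  '0' = 0x30 → acc = 0x63
  '8' = 0x38 → acc = 0x5B
  '6' = 0x36 → acc = 0x6D
Checksum = 0x6D.

6D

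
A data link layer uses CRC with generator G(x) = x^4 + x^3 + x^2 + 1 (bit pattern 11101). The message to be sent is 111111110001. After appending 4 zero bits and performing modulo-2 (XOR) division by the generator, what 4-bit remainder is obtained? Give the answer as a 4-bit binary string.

0100

Append 4 zeros: 1111111100010000. Divide by 11101 (XOR where the leading bit is 1):
  pos 0: 11111 XOR 11101 = 00010
  pos 3: 10111 XOR 11101 = 01010
  pos 4: 10100 XOR 11101 = 01001
  pos 5: 10010 XOR 11101 = 01111
  pos 6: 11110 XOR 11101 = 00011
  pos 9: 11100 XOR 11101 = 00001
Remainder (last 4 bits) = 0100. This is the CRC / FCS.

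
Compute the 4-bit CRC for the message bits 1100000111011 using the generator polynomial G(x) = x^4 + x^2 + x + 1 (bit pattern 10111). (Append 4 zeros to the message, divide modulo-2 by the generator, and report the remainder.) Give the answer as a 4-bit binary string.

1000

Append 4 zeros: 11000001110110000. Divide by 10111 (XOR where the leading bit is 1):
  pos 0: 11000 XOR 10111 = 01111
  pos 1: 11110 XOR 10111 = 01001
  pos 2: 10010 XOR 10111 = 00101
  pos 4: 10111 XOR 10111 = 00000
  pos 9: 10110 XOR 10111 = 00001
Remainder (last 4 bits) = 1000. This is the CRC / FCS.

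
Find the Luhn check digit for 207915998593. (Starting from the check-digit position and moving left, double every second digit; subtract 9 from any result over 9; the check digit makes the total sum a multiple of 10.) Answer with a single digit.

Partial digits right→left: 3 9 5 8 9 9 5 1 9 7 0 2
Double every second digit counting from the check-digit position (so the 1st, 3rd, 5th, ... of the partial from the right).
  doubled (with −9 where >9): 6 1 9 1 9 0 → sum 26
  kept as-is: 9 8 9 1 7 2 → sum 36
Total = 26 + 36 = 62.
Check digit = (10 − (62 mod 10)) mod 10 = 8.

8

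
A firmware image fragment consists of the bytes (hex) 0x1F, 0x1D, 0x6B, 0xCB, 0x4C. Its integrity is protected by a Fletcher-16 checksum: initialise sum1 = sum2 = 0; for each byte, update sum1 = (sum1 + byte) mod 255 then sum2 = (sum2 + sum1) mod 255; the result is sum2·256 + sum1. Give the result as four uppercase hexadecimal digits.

36BF

Running sums (mod 255):
  after byte 0 (0x1F): sum1=31, sum2=31
  after byte 1 (0x1D): sum1=60, sum2=91
  after byte 2 (0x6B): sum1=167, sum2=3
  after byte 3 (0xCB): sum1=115, sum2=118
  after byte 4 (0x4C): sum1=191, sum2=54
Checksum = sum2·256 + sum1 = 54·256 + 191 = 14015 = 0x36BF.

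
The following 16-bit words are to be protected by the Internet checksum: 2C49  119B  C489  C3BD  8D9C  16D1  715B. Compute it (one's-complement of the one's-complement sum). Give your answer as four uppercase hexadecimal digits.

One's-complement addition (fold any carry out of bit 15 back into bit 0):
  0x2C49 + 0x119B = 0x03DE4
  0x3DE4 + 0xC489 = 0x1026D → wrap carry → 0x026E
  0x026E + 0xC3BD = 0x0C62B
  0xC62B + 0x8D9C = 0x153C7 → wrap carry → 0x53C8
  0x53C8 + 0x16D1 = 0x06A99
  0x6A99 + 0x715B = 0x0DBF4
One's-complement sum = 0xDBF4.
Checksum = ~0xDBF4 & 0xFFFF = 0x240B.

240B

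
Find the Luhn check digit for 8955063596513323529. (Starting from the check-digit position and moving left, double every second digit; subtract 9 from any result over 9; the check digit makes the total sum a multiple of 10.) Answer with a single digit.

6

Partial digits right→left: 9 2 5 3 2 3 3 1 5 6 9 5 3 6 0 5 5 9 8
Double every second digit counting from the check-digit position (so the 1st, 3rd, 5th, ... of the partial from the right).
  doubled (with −9 where >9): 9 1 4 6 1 9 6 0 1 7 → sum 44
  kept as-is: 2 3 3 1 6 5 6 5 9 → sum 40
Total = 44 + 40 = 84.
Check digit = (10 − (84 mod 10)) mod 10 = 6.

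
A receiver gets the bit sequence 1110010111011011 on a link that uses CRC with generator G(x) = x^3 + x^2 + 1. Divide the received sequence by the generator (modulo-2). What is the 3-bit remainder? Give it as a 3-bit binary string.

Modulo-2 division of 1110010111011011 by 1101:
  pos 0: 1110 XOR 1101 = 0011
  pos 2: 1101 XOR 1101 = 0000
  pos 7: 1110 XOR 1101 = 0011
  pos 9: 1111 XOR 1101 = 0010
  pos 11: 1001 XOR 1101 = 0100
  pos 12: 1001 XOR 1101 = 0100
Remainder = 100 (nonzero — an error is detected).

100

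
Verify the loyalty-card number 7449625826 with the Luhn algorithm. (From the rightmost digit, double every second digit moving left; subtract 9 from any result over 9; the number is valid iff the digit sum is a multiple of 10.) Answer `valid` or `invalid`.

valid

From the right, keep odd positions and double even positions (subtract 9 from any doubled value over 9):
  doubled (positions 2,4,...): 4 1 3 8 5 → sum 21
  kept (positions 1,3,...): 6 8 2 9 4 → sum 29
Total = 50.
50 mod 10 = 0, so the number is valid.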